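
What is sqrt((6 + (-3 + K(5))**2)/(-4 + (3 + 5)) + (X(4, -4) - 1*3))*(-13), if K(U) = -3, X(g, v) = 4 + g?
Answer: -13*sqrt(62)/2 ≈ -51.181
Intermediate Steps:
sqrt((6 + (-3 + K(5))**2)/(-4 + (3 + 5)) + (X(4, -4) - 1*3))*(-13) = sqrt((6 + (-3 - 3)**2)/(-4 + (3 + 5)) + ((4 + 4) - 1*3))*(-13) = sqrt((6 + (-6)**2)/(-4 + 8) + (8 - 3))*(-13) = sqrt((6 + 36)/4 + 5)*(-13) = sqrt(42*(1/4) + 5)*(-13) = sqrt(21/2 + 5)*(-13) = sqrt(31/2)*(-13) = (sqrt(62)/2)*(-13) = -13*sqrt(62)/2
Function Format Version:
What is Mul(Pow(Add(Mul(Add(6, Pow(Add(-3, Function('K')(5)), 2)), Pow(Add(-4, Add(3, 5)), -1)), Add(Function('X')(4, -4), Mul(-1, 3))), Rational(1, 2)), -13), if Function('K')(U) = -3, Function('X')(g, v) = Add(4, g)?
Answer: Mul(Rational(-13, 2), Pow(62, Rational(1, 2))) ≈ -51.181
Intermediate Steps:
Mul(Pow(Add(Mul(Add(6, Pow(Add(-3, Function('K')(5)), 2)), Pow(Add(-4, Add(3, 5)), -1)), Add(Function('X')(4, -4), Mul(-1, 3))), Rational(1, 2)), -13) = Mul(Pow(Add(Mul(Add(6, Pow(Add(-3, -3), 2)), Pow(Add(-4, Add(3, 5)), -1)), Add(Add(4, 4), Mul(-1, 3))), Rational(1, 2)), -13) = Mul(Pow(Add(Mul(Add(6, Pow(-6, 2)), Pow(Add(-4, 8), -1)), Add(8, -3)), Rational(1, 2)), -13) = Mul(Pow(Add(Mul(Add(6, 36), Pow(4, -1)), 5), Rational(1, 2)), -13) = Mul(Pow(Add(Mul(42, Rational(1, 4)), 5), Rational(1, 2)), -13) = Mul(Pow(Add(Rational(21, 2), 5), Rational(1, 2)), -13) = Mul(Pow(Rational(31, 2), Rational(1, 2)), -13) = Mul(Mul(Rational(1, 2), Pow(62, Rational(1, 2))), -13) = Mul(Rational(-13, 2), Pow(62, Rational(1, 2)))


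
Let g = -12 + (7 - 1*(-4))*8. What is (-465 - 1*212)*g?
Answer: -51452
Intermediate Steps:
g = 76 (g = -12 + (7 + 4)*8 = -12 + 11*8 = -12 + 88 = 76)
(-465 - 1*212)*g = (-465 - 1*212)*76 = (-465 - 212)*76 = -677*76 = -51452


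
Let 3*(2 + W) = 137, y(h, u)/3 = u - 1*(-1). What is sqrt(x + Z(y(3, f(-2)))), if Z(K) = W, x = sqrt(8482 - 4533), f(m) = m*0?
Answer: sqrt(393 + 9*sqrt(3949))/3 ≈ 10.320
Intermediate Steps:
f(m) = 0
y(h, u) = 3 + 3*u (y(h, u) = 3*(u - 1*(-1)) = 3*(u + 1) = 3*(1 + u) = 3 + 3*u)
x = sqrt(3949) ≈ 62.841
W = 131/3 (W = -2 + (1/3)*137 = -2 + 137/3 = 131/3 ≈ 43.667)
Z(K) = 131/3
sqrt(x + Z(y(3, f(-2)))) = sqrt(sqrt(3949) + 131/3) = sqrt(131/3 + sqrt(3949))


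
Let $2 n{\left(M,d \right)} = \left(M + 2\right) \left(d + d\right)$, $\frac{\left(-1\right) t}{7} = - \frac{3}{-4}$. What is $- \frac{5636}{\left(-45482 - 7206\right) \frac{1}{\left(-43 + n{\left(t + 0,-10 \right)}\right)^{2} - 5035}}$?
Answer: $- \frac{27755891}{52688} \approx -526.8$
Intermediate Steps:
$t = - \frac{21}{4}$ ($t = - 7 \left(- \frac{3}{-4}\right) = - 7 \left(\left(-3\right) \left(- \frac{1}{4}\right)\right) = \left(-7\right) \frac{3}{4} = - \frac{21}{4} \approx -5.25$)
$n{\left(M,d \right)} = d \left(2 + M\right)$ ($n{\left(M,d \right)} = \frac{\left(M + 2\right) \left(d + d\right)}{2} = \frac{\left(2 + M\right) 2 d}{2} = \frac{2 d \left(2 + M\right)}{2} = d \left(2 + M\right)$)
$- \frac{5636}{\left(-45482 - 7206\right) \frac{1}{\left(-43 + n{\left(t + 0,-10 \right)}\right)^{2} - 5035}} = - \frac{5636}{\left(-45482 - 7206\right) \frac{1}{\left(-43 - 10 \left(2 + \left(- \frac{21}{4} + 0\right)\right)\right)^{2} - 5035}} = - \frac{5636}{\left(-52688\right) \frac{1}{\left(-43 - 10 \left(2 - \frac{21}{4}\right)\right)^{2} - 5035}} = - \frac{5636}{\left(-52688\right) \frac{1}{\left(-43 - - \frac{65}{2}\right)^{2} - 5035}} = - \frac{5636}{\left(-52688\right) \frac{1}{\left(-43 + \frac{65}{2}\right)^{2} - 5035}} = - \frac{5636}{\left(-52688\right) \frac{1}{\left(- \frac{21}{2}\right)^{2} - 5035}} = - \frac{5636}{\left(-52688\right) \frac{1}{\frac{441}{4} - 5035}} = - \frac{5636}{\left(-52688\right) \frac{1}{- \frac{19699}{4}}} = - \frac{5636}{\left(-52688\right) \left(- \frac{4}{19699}\right)} = - \frac{5636}{\frac{210752}{19699}} = \left(-5636\right) \frac{19699}{210752} = - \frac{27755891}{52688}$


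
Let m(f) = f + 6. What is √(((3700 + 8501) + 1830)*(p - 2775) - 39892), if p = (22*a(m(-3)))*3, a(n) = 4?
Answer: I*√35271733 ≈ 5939.0*I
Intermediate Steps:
m(f) = 6 + f
p = 264 (p = (22*4)*3 = 88*3 = 264)
√(((3700 + 8501) + 1830)*(p - 2775) - 39892) = √(((3700 + 8501) + 1830)*(264 - 2775) - 39892) = √((12201 + 1830)*(-2511) - 39892) = √(14031*(-2511) - 39892) = √(-35231841 - 39892) = √(-35271733) = I*√35271733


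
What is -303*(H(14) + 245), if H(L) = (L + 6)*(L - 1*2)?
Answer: -146955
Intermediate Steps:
H(L) = (-2 + L)*(6 + L) (H(L) = (6 + L)*(L - 2) = (6 + L)*(-2 + L) = (-2 + L)*(6 + L))
-303*(H(14) + 245) = -303*((-12 + 14² + 4*14) + 245) = -303*((-12 + 196 + 56) + 245) = -303*(240 + 245) = -303*485 = -146955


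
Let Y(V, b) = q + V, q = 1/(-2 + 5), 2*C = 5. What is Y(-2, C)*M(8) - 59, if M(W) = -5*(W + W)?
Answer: 223/3 ≈ 74.333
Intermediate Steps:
C = 5/2 (C = (½)*5 = 5/2 ≈ 2.5000)
M(W) = -10*W
q = ⅓ (q = 1/3 = ⅓ ≈ 0.33333)
Y(V, b) = ⅓ + V
Y(-2, C)*M(8) - 59 = (⅓ - 2)*(-10*8) - 59 = -5/3*(-80) - 59 = 400/3 - 59 = 223/3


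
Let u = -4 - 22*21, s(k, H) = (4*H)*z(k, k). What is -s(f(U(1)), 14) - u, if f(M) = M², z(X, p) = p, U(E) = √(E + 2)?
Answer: 298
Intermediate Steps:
U(E) = √(2 + E)
s(k, H) = 4*H*k (s(k, H) = (4*H)*k = 4*H*k)
u = -466 (u = -4 - 462 = -466)
-s(f(U(1)), 14) - u = -4*14*(√(2 + 1))² - 1*(-466) = -4*14*(√3)² + 466 = -4*14*3 + 466 = -1*168 + 466 = -168 + 466 = 298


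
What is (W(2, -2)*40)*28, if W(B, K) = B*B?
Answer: 4480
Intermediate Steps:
W(B, K) = B²
(W(2, -2)*40)*28 = (2²*40)*28 = (4*40)*28 = 160*28 = 4480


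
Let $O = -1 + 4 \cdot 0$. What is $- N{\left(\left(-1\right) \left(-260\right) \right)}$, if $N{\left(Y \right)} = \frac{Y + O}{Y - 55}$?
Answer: $- \frac{259}{205} \approx -1.2634$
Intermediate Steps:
$O = -1$ ($O = -1 + 0 = -1$)
$N{\left(Y \right)} = \frac{-1 + Y}{-55 + Y}$ ($N{\left(Y \right)} = \frac{Y - 1}{Y - 55} = \frac{-1 + Y}{-55 + Y}$)
$- N{\left(\left(-1\right) \left(-260\right) \right)} = - \frac{-1 - -260}{-55 - -260} = - \frac{-1 + 260}{-55 + 260} = - \frac{259}{205}$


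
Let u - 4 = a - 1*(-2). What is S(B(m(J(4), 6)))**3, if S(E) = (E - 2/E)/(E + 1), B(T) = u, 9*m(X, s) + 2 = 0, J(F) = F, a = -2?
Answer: 343/1000 ≈ 0.34300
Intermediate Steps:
m(X, s) = -2/9 (m(X, s) = -2/9 + (1/9)*0 = -2/9 + 0 = -2/9)
u = 4 (u = 4 + (-2 - 1*(-2)) = 4 + (-2 + 2) = 4 + 0 = 4)
B(T) = 4
S(E) = (E - 2/E)/(1 + E)
S(B(m(J(4), 6)))**3 = ((-2 + 4**2)/(4*(1 + 4)))**3 = ((1/4)*(-2 + 16)/5)**3 = ((1/4)*(1/5)*14)**3 = (7/10)**3 = 343/1000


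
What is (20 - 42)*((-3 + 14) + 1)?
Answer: -264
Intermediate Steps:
(20 - 42)*((-3 + 14) + 1) = -22*(11 + 1) = -22*12 = -264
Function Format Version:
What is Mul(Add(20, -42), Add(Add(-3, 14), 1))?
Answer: -264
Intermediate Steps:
Mul(Add(20, -42), Add(Add(-3, 14), 1)) = Mul(-22, Add(11, 1)) = Mul(-22, 12) = -264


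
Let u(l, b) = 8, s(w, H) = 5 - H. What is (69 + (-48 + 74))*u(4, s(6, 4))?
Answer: 760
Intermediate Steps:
(69 + (-48 + 74))*u(4, s(6, 4)) = (69 + (-48 + 74))*8 = (69 + 26)*8 = 95*8 = 760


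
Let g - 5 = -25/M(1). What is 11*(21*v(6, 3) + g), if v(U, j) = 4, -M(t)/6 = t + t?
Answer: 12023/12 ≈ 1001.9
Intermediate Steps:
M(t) = -12*t (M(t) = -6*(t + t) = -12*t)
g = 85/12 (g = 5 - 25/((-12*1)) = 5 - 25/(-12) = 5 - 25*(-1/12) = 5 + 25/12 = 85/12 ≈ 7.0833)
11*(21*v(6, 3) + g) = 11*(21*4 + 85/12) = 11*(84 + 85/12) = 11*(1093/12) = 12023/12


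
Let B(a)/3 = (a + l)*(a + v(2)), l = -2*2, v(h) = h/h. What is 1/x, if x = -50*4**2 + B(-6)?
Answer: -1/650 ≈ -0.0015385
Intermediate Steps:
v(h) = 1
l = -4
B(a) = 3*(1 + a)*(-4 + a) (B(a) = 3*((a - 4)*(a + 1)) = 3*((-4 + a)*(1 + a)) = 3*((1 + a)*(-4 + a)) = 3*(1 + a)*(-4 + a))
x = -650 (x = -50*4**2 + (-12 - 9*(-6) + 3*(-6)**2) = -50*16 + (-12 + 54 + 3*36) = -800 + (-12 + 54 + 108) = -800 + 150 = -650)
1/x = 1/(-650) = -1/650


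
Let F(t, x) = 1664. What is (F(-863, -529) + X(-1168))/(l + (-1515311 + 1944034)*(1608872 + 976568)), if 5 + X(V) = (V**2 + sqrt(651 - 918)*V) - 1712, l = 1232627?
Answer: 1364171/1108438825747 - 1168*I*sqrt(267)/1108438825747 ≈ 1.2307e-6 - 1.7218e-8*I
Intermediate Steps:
X(V) = -1717 + V**2 + I*V*sqrt(267) (X(V) = -5 + ((V**2 + sqrt(651 - 918)*V) - 1712) = -5 + ((V**2 + sqrt(-267)*V) - 1712) = -5 + ((V**2 + (I*sqrt(267))*V) - 1712) = -5 + ((V**2 + I*V*sqrt(267)) - 1712) = -5 + (-1712 + V**2 + I*V*sqrt(267)) = -1717 + V**2 + I*V*sqrt(267))
(F(-863, -529) + X(-1168))/(l + (-1515311 + 1944034)*(1608872 + 976568)) = (1664 + (-1717 + (-1168)**2 + I*(-1168)*sqrt(267)))/(1232627 + (-1515311 + 1944034)*(1608872 + 976568)) = (1664 + (-1717 + 1364224 - 1168*I*sqrt(267)))/(1232627 + 428723*2585440) = (1664 + (1362507 - 1168*I*sqrt(267)))/(1232627 + 1108437593120) = (1364171 - 1168*I*sqrt(267))/1108438825747 = (1364171 - 1168*I*sqrt(267))*(1/1108438825747) = 1364171/1108438825747 - 1168*I*sqrt(267)/1108438825747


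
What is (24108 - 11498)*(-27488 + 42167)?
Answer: 185102190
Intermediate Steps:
(24108 - 11498)*(-27488 + 42167) = 12610*14679 = 185102190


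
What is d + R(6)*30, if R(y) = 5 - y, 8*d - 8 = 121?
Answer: -111/8 ≈ -13.875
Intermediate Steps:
d = 129/8 (d = 1 + (⅛)*121 = 1 + 121/8 = 129/8 ≈ 16.125)
d + R(6)*30 = 129/8 + (5 - 1*6)*30 = 129/8 + (5 - 6)*30 = 129/8 - 1*30 = 129/8 - 30 = -111/8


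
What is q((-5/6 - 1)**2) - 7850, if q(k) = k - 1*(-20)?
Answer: -281759/36 ≈ -7826.6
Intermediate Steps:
q(k) = 20 + k (q(k) = k + 20 = 20 + k)
q((-5/6 - 1)**2) - 7850 = (20 + (-5/6 - 1)**2) - 7850 = (20 + (-11/6)**2) - 7850 = (20 + 121/36) - 7850 = 841/36 - 7850 = -281759/36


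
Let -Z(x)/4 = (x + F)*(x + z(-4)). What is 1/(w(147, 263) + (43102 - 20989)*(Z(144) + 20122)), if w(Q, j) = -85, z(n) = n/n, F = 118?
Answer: -1/2915333779 ≈ -3.4301e-10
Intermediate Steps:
z(n) = 1
Z(x) = -4*(1 + x)*(118 + x) (Z(x) = -4*(x + 118)*(x + 1) = -4*(118 + x)*(1 + x) = -4*(1 + x)*(118 + x))
1/(w(147, 263) + (43102 - 20989)*(Z(144) + 20122)) = 1/(-85 + (43102 - 20989)*((-472 - 476*144 - 4*144²) + 20122)) = 1/(-85 + 22113*((-472 - 68544 - 4*20736) + 20122)) = 1/(-85 + 22113*((-472 - 68544 - 82944) + 20122)) = 1/(-85 + 22113*(-151960 + 20122)) = 1/(-85 + 22113*(-131838)) = 1/(-85 - 2915333694) = 1/(-2915333779) = -1/2915333779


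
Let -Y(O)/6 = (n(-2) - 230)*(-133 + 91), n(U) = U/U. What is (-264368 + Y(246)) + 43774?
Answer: -278302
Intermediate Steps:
n(U) = 1
Y(O) = -57708 (Y(O) = -6*(1 - 230)*(-133 + 91) = -(-1374)*(-42) = -6*9618 = -57708)
(-264368 + Y(246)) + 43774 = (-264368 - 57708) + 43774 = -322076 + 43774 = -278302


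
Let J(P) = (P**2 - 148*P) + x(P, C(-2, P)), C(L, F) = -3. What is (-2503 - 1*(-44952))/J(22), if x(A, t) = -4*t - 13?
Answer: -42449/2773 ≈ -15.308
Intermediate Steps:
x(A, t) = -13 - 4*t
J(P) = -1 + P**2 - 148*P (J(P) = (P**2 - 148*P) + (-13 - 4*(-3)) = (P**2 - 148*P) + (-13 + 12) = (P**2 - 148*P) - 1 = -1 + P**2 - 148*P)
(-2503 - 1*(-44952))/J(22) = (-2503 - 1*(-44952))/(-1 + 22**2 - 148*22) = (-2503 + 44952)/(-1 + 484 - 3256) = 42449/(-2773) = 42449*(-1/2773) = -42449/2773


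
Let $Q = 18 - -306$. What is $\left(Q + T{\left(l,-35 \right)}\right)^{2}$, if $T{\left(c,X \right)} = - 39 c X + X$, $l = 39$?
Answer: $2864818576$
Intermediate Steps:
$T{\left(c,X \right)} = X - 39 X c$ ($T{\left(c,X \right)} = - 39 X c + X = X - 39 X c$)
$Q = 324$ ($Q = 18 + 306 = 324$)
$\left(Q + T{\left(l,-35 \right)}\right)^{2} = \left(324 - 35 \left(1 - 1521\right)\right)^{2} = \left(324 - -53200\right)^{2} = \left(324 + 53200\right)^{2} = 53524^{2} = 2864818576$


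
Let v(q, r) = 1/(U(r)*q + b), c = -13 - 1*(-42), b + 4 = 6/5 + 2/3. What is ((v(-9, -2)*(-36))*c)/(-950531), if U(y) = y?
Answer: 7830/113113189 ≈ 6.9223e-5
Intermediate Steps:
b = -32/15 (b = -4 + (6/5 + 2/3) = -4 + (6*(⅕) + 2*(⅓)) = -4 + (6/5 + ⅔) = -4 + 28/15 = -32/15 ≈ -2.1333)
c = 29 (c = -13 + 42 = 29)
v(q, r) = 1/(-32/15 + q*r) (v(q, r) = 1/(r*q - 32/15) = 1/(q*r - 32/15) = 1/(-32/15 + q*r))
((v(-9, -2)*(-36))*c)/(-950531) = (((15/(-32 + 15*(-9)*(-2)))*(-36))*29)/(-950531) = (((15/(-32 + 270))*(-36))*29)*(-1/950531) = (((15/238)*(-36))*29)*(-1/950531) = -270/119*29*(-1/950531) = -7830/119*(-1/950531) = 7830/113113189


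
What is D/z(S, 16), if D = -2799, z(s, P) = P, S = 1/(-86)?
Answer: -2799/16 ≈ -174.94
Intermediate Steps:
S = -1/86 ≈ -0.011628
D/z(S, 16) = -2799/16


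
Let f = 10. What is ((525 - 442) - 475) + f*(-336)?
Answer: -3752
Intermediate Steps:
((525 - 442) - 475) + f*(-336) = ((525 - 442) - 475) + 10*(-336) = (83 - 475) - 3360 = -392 - 3360 = -3752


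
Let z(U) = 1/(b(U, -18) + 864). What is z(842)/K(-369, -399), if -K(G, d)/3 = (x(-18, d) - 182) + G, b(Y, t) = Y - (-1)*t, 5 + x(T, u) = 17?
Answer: 1/2729496 ≈ 3.6637e-7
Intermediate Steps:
x(T, u) = 12 (x(T, u) = -5 + 17 = 12)
b(Y, t) = Y + t
K(G, d) = 510 - 3*G (K(G, d) = -3*((12 - 182) + G) = -3*(-170 + G) = 510 - 3*G)
z(U) = 1/(846 + U) (z(U) = 1/((U - 18) + 864) = 1/((-18 + U) + 864) = 1/(846 + U))
z(842)/K(-369, -399) = 1/((846 + 842)*(510 - 3*(-369))) = 1/(1688*(510 + 1107)) = (1/1688)/1617 = (1/1688)*(1/1617) = 1/2729496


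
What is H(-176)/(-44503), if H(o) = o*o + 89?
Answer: -31065/44503 ≈ -0.69804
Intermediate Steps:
H(o) = 89 + o**2 (H(o) = o**2 + 89 = 89 + o**2)
H(-176)/(-44503) = (89 + (-176)**2)/(-44503) = (89 + 30976)*(-1/44503) = 31065*(-1/44503) = -31065/44503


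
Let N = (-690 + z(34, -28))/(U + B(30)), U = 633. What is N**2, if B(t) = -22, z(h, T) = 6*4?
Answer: 443556/373321 ≈ 1.1881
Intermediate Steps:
z(h, T) = 24
N = -666/611 (N = (-690 + 24)/(633 - 22) = -666/611 ≈ -1.0900)
N**2 = (-666/611)**2 = 443556/373321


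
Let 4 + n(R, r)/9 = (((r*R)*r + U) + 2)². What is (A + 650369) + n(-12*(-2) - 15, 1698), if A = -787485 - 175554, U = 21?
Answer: 6060089550304223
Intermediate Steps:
n(R, r) = -36 + 9*(23 + R*r²)² (n(R, r) = -36 + 9*(((r*R)*r + 21) + 2)² = -36 + 9*(((R*r)*r + 21) + 2)² = -36 + 9*((R*r² + 21) + 2)² = -36 + 9*((21 + R*r²) + 2)² = -36 + 9*(23 + R*r²)²)
A = -963039
(A + 650369) + n(-12*(-2) - 15, 1698) = (-963039 + 650369) + (-36 + 9*(23 + (-12*(-2) - 15)*1698²)²) = -312670 + (-36 + 9*(23 + (24 - 15)*2883204)²) = -312670 + (-36 + 9*(23 + 9*2883204)²) = -312670 + (-36 + 9*(23 + 25948836)²) = -312670 + (-36 + 9*25948859²) = -312670 + (-36 + 9*673343283401881) = -312670 + (-36 + 6060089550616929) = -312670 + 6060089550616893 = 6060089550304223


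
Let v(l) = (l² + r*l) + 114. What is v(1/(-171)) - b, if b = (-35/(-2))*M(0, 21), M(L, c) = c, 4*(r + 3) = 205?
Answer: -29683373/116964 ≈ -253.78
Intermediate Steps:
r = 193/4 (r = -3 + (¼)*205 = -3 + 205/4 = 193/4 ≈ 48.250)
b = 735/2 (b = -35/(-2)*21 = -35*(-½)*21 = (35/2)*21 = 735/2 ≈ 367.50)
v(l) = 114 + l² + 193*l/4 (v(l) = (l² + 193*l/4) + 114 = 114 + l² + 193*l/4)
v(1/(-171)) - b = (114 + (1/(-171))² + (193/4)/(-171)) - 1*735/2 = (114 + (-1/171)² + (193/4)*(-1/171)) - 735/2 = (114 + 1/29241 - 193/684) - 735/2 = 13300897/116964 - 735/2 = -29683373/116964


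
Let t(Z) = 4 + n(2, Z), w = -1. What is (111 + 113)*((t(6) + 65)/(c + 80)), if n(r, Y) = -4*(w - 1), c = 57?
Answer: 17248/137 ≈ 125.90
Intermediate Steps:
n(r, Y) = 8 (n(r, Y) = -4*(-1 - 1) = -4*(-2) = 8)
t(Z) = 12 (t(Z) = 4 + 8 = 12)
(111 + 113)*((t(6) + 65)/(c + 80)) = (111 + 113)*((12 + 65)/(57 + 80)) = 224*(77/137) = 17248/137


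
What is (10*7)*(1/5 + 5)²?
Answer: 9464/5 ≈ 1892.8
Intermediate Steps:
(10*7)*(1/5 + 5)² = 70*(⅕ + 5)² = 70*(26/5)² = 70*(676/25) = 9464/5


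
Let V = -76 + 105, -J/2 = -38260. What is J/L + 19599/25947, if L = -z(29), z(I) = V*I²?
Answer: -502488143/210940461 ≈ -2.3821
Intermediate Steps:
J = 76520 (J = -2*(-38260) = 76520)
V = 29
z(I) = 29*I²
L = -24389 (L = -29*29² = -29*841 = -1*24389 = -24389)
J/L + 19599/25947 = 76520/(-24389) + 19599/25947 = 76520*(-1/24389) + 19599*(1/25947) = -76520/24389 + 6533/8649 = -502488143/210940461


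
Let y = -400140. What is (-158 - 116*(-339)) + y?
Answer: -360974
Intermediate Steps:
(-158 - 116*(-339)) + y = (-158 - 116*(-339)) - 400140 = (-158 + 39324) - 400140 = 39166 - 400140 = -360974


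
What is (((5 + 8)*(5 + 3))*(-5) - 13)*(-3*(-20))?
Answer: -31980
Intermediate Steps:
(((5 + 8)*(5 + 3))*(-5) - 13)*(-3*(-20)) = ((13*8)*(-5) - 13)*60 = (104*(-5) - 13)*60 = (-520 - 13)*60 = -533*60 = -31980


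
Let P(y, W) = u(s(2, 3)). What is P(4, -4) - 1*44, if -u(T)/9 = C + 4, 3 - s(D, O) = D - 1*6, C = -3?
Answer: -53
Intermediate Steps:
s(D, O) = 9 - D (s(D, O) = 3 - (D - 1*6) = 3 - (D - 6) = 3 - (-6 + D) = 3 + (6 - D) = 9 - D)
u(T) = -9 (u(T) = -9*(-3 + 4) = -9*1 = -9)
P(y, W) = -9
P(4, -4) - 1*44 = -9 - 1*44 = -9 - 44 = -53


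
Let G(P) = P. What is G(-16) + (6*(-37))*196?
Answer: -43528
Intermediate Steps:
G(-16) + (6*(-37))*196 = -16 + (6*(-37))*196 = -16 - 222*196 = -16 - 43512 = -43528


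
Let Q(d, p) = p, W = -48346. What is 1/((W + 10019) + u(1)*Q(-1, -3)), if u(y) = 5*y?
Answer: -1/38342 ≈ -2.6081e-5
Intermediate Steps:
1/((W + 10019) + u(1)*Q(-1, -3)) = 1/((-48346 + 10019) + (5*1)*(-3)) = 1/(-38327 + 5*(-3)) = 1/(-38327 - 15) = 1/(-38342) = -1/38342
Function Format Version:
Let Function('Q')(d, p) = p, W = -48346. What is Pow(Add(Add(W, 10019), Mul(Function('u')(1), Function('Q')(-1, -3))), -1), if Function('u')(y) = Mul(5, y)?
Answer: Rational(-1, 38342) ≈ -2.6081e-5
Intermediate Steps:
Pow(Add(Add(W, 10019), Mul(Function('u')(1), Function('Q')(-1, -3))), -1) = Pow(Add(Add(-48346, 10019), Mul(Mul(5, 1), -3)), -1) = Pow(Add(-38327, Mul(5, -3)), -1) = Pow(Add(-38327, -15), -1) = Pow(-38342, -1) = Rational(-1, 38342)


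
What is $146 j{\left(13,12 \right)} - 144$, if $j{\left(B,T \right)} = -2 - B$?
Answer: $-2334$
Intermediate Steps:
$146 j{\left(13,12 \right)} - 144 = 146 \left(-2 - 13\right) - 144 = 146 \left(-15\right) - 144 = -2190 - 144 = -2334$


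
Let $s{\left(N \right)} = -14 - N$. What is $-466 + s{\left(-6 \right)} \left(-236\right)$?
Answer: $1422$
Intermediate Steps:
$-466 + s{\left(-6 \right)} \left(-236\right) = -466 + \left(-14 - -6\right) \left(-236\right) = -466 + \left(-14 + 6\right) \left(-236\right) = -466 - -1888 = -466 + 1888 = 1422$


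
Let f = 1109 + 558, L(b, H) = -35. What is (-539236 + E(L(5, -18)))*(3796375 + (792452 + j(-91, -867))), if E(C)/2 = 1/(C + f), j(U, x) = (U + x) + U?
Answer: -1009349181210175/408 ≈ -2.4739e+12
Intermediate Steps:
f = 1667
j(U, x) = x + 2*U
E(C) = 2/(1667 + C) (E(C) = 2/(C + 1667) = 2/(1667 + C))
(-539236 + E(L(5, -18)))*(3796375 + (792452 + j(-91, -867))) = (-539236 + 2/(1667 - 35))*(3796375 + (792452 + (-867 + 2*(-91)))) = (-539236 + 2/1632)*(3796375 + (792452 + (-867 - 182))) = (-539236 + 2*(1/1632))*(3796375 + (792452 - 1049)) = (-539236 + 1/816)*(3796375 + 791403) = -440016575/816*4587778 = -1009349181210175/408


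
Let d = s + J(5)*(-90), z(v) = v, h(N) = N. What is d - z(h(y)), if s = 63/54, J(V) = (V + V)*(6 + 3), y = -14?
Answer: -48509/6 ≈ -8084.8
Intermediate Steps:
J(V) = 18*V (J(V) = (2*V)*9 = 18*V)
s = 7/6 (s = 63*(1/54) = 7/6 ≈ 1.1667)
d = -48593/6 (d = 7/6 + (18*5)*(-90) = 7/6 + 90*(-90) = 7/6 - 8100 = -48593/6 ≈ -8098.8)
d - z(h(y)) = -48593/6 - 1*(-14) = -48593/6 + 14 = -48509/6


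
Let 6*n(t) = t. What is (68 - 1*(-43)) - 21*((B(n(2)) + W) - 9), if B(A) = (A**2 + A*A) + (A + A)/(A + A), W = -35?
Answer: 3028/3 ≈ 1009.3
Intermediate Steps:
n(t) = t/6
B(A) = 1 + 2*A**2 (B(A) = (A**2 + A**2) + (2*A)/((2*A)) = 2*A**2 + (2*A)*(1/(2*A)) = 2*A**2 + 1 = 1 + 2*A**2)
(68 - 1*(-43)) - 21*((B(n(2)) + W) - 9) = (68 - 1*(-43)) - 21*(((1 + 2*((1/6)*2)**2) - 35) - 9) = (68 + 43) - 21*(((1 + 2*(1/3)**2) - 35) - 9) = 111 - 21*(((1 + 2*(1/9)) - 35) - 9) = 111 - 21*(((1 + 2/9) - 35) - 9) = 111 - 21*((11/9 - 35) - 9) = 111 - 21*(-304/9 - 9) = 111 - 21*(-385/9) = 111 + 2695/3 = 3028/3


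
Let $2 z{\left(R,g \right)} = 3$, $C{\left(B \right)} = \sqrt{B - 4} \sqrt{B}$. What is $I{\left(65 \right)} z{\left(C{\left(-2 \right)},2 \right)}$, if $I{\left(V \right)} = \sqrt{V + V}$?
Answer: $\frac{3 \sqrt{130}}{2} \approx 17.103$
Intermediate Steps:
$C{\left(B \right)} = \sqrt{B} \sqrt{-4 + B}$ ($C{\left(B \right)} = \sqrt{-4 + B} \sqrt{B} = \sqrt{B} \sqrt{-4 + B}$)
$I{\left(V \right)} = \sqrt{2} \sqrt{V}$ ($I{\left(V \right)} = \sqrt{2 V} = \sqrt{2} \sqrt{V}$)
$z{\left(R,g \right)} = \frac{3}{2}$ ($z{\left(R,g \right)} = \frac{1}{2} \cdot 3 = \frac{3}{2}$)
$I{\left(65 \right)} z{\left(C{\left(-2 \right)},2 \right)} = \sqrt{2} \sqrt{65} \cdot \frac{3}{2} = \sqrt{130} \cdot \frac{3}{2} = \frac{3 \sqrt{130}}{2}$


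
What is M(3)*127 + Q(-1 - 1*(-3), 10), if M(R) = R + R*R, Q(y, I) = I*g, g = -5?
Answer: 1474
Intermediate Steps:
Q(y, I) = -5*I (Q(y, I) = I*(-5) = -5*I)
M(R) = R + R²
M(3)*127 + Q(-1 - 1*(-3), 10) = (3*(1 + 3))*127 - 5*10 = (3*4)*127 - 50 = 12*127 - 50 = 1524 - 50 = 1474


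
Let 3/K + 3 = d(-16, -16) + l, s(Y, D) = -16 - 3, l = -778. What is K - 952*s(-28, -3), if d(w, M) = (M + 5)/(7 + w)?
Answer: 126941557/7018 ≈ 18088.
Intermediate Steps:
s(Y, D) = -19
d(w, M) = (5 + M)/(7 + w)
K = -27/7018 (K = 3/(-3 + ((5 - 16)/(7 - 16) - 778)) = 3/(-3 + (-11/(-9) - 778)) = 3/(-3 + (-1/9*(-11) - 778)) = 3/(-3 + (11/9 - 778)) = 3/(-3 - 6991/9) = 3/(-7018/9) = 3*(-9/7018) = -27/7018 ≈ -0.0038472)
K - 952*s(-28, -3) = -27/7018 - 952*(-19) = -27/7018 + 18088 = 126941557/7018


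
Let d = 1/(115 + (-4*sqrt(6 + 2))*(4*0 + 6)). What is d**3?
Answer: 3110635/639835421113 + 2125584*sqrt(2)/639835421113 ≈ 9.5597e-6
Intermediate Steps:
d = 1/(115 - 48*sqrt(2)) (d = 1/(115 + (-8*sqrt(2))*(0 + 6)) = 1/(115 - 8*sqrt(2)*6) = 1/(115 - 48*sqrt(2)) ≈ 0.021223)
d**3 = (115/8617 + 48*sqrt(2)/8617)**3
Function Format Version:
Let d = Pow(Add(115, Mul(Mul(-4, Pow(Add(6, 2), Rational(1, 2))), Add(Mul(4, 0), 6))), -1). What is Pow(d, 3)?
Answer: Add(Rational(3110635, 639835421113), Mul(Rational(2125584, 639835421113), Pow(2, Rational(1, 2)))) ≈ 9.5597e-6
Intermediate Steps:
d = Pow(Add(115, Mul(-48, Pow(2, Rational(1, 2)))), -1) (d = Pow(Add(115, Mul(Mul(-4, Pow(8, Rational(1, 2))), Add(0, 6))), -1) = Pow(Add(115, Mul(Mul(-4, Mul(2, Pow(2, Rational(1, 2)))), 6)), -1) = Pow(Add(115, Mul(Mul(-8, Pow(2, Rational(1, 2))), 6)), -1) = Pow(Add(115, Mul(-48, Pow(2, Rational(1, 2)))), -1) ≈ 0.021223)
Pow(d, 3) = Pow(Add(Rational(115, 8617), Mul(Rational(48, 8617), Pow(2, Rational(1, 2)))), 3)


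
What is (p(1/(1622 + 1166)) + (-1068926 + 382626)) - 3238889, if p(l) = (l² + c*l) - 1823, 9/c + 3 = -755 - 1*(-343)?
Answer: -12667644410805797/3225771760 ≈ -3.9270e+6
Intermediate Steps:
c = -9/415 (c = 9/(-3 + (-755 - 1*(-343))) = 9/(-3 + (-755 + 343)) = 9/(-3 - 412) = 9/(-415) = 9*(-1/415) = -9/415 ≈ -0.021687)
p(l) = -1823 + l² - 9*l/415 (p(l) = (l² - 9*l/415) - 1823 = -1823 + l² - 9*l/415)
(p(1/(1622 + 1166)) + (-1068926 + 382626)) - 3238889 = ((-1823 + (1/(1622 + 1166))² - 9/(415*(1622 + 1166))) + (-1068926 + 382626)) - 3238889 = ((-1823 + (1/2788)² - 9/415/2788) - 686300) - 3238889 = ((-1823 + (1/2788)² - 9/415*1/2788) - 686300) - 3238889 = ((-1823 + 1/7772944 - 9/1157020) - 686300) - 3238889 = (-5880581943157/3225771760 - 686300) - 3238889 = -2219727740831157/3225771760 - 3238889 = -12667644410805797/3225771760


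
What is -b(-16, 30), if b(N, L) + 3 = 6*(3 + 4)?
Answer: -39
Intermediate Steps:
b(N, L) = 39 (b(N, L) = -3 + 6*(3 + 4) = -3 + 6*7 = -3 + 42 = 39)
-b(-16, 30) = -1*39 = -39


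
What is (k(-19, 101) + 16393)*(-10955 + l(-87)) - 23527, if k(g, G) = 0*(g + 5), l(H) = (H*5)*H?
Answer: 440784243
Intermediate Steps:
l(H) = 5*H**2 (l(H) = (5*H)*H = 5*H**2)
k(g, G) = 0 (k(g, G) = 0*(5 + g) = 0)
(k(-19, 101) + 16393)*(-10955 + l(-87)) - 23527 = (0 + 16393)*(-10955 + 5*(-87)**2) - 23527 = 16393*(-10955 + 5*7569) - 23527 = 16393*(-10955 + 37845) - 23527 = 16393*26890 - 23527 = 440807770 - 23527 = 440784243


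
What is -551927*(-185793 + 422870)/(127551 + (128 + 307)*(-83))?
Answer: -130849197379/91446 ≈ -1.4309e+6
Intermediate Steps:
-551927*(-185793 + 422870)/(127551 + (128 + 307)*(-83)) = -551927*237077/(127551 + 435*(-83)) = -551927*237077/(127551 - 36105) = -551927/(91446*(1/237077)) = -551927/91446/237077 = -551927*237077/91446 = -130849197379/91446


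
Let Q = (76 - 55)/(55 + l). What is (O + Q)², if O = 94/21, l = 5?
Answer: 4108729/176400 ≈ 23.292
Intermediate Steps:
O = 94/21 (O = 94*(1/21) = 94/21 ≈ 4.4762)
Q = 7/20 (Q = (76 - 55)/(55 + 5) = 21/60 = 21*(1/60) = 7/20 ≈ 0.35000)
(O + Q)² = (94/21 + 7/20)² = (2027/420)² = 4108729/176400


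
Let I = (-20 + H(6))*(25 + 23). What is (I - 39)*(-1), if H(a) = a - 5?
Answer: 951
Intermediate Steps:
H(a) = -5 + a
I = -912 (I = (-20 + (-5 + 6))*(25 + 23) = (-20 + 1)*48 = -19*48 = -912)
(I - 39)*(-1) = (-912 - 39)*(-1) = -951*(-1) = 951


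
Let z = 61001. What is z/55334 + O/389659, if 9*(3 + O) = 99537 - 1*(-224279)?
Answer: 231842838457/194052519954 ≈ 1.1947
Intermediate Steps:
O = 323789/9 (O = -3 + (99537 - 1*(-224279))/9 = -3 + (99537 + 224279)/9 = -3 + (⅑)*323816 = -3 + 323816/9 = 323789/9 ≈ 35977.)
z/55334 + O/389659 = 61001/55334 + (323789/9)/389659 = 61001*(1/55334) + (323789/9)*(1/389659) = 61001/55334 + 323789/3506931 = 231842838457/194052519954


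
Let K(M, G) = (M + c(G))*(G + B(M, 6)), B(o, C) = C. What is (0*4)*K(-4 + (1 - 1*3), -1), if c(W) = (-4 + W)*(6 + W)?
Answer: 0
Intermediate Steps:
K(M, G) = (6 + G)*(-24 + M + G² + 2*G) (K(M, G) = (M + (-24 + G² + 2*G))*(G + 6) = (-24 + M + G² + 2*G)*(6 + G) = (6 + G)*(-24 + M + G² + 2*G))
(0*4)*K(-4 + (1 - 1*3), -1) = (0*4)*(-144 + (-1)³ - 12*(-1) + 6*(-4 + (1 - 1*3)) + 8*(-1)² - (-4 + (1 - 1*3))) = 0*(-144 - 1 + 12 + 6*(-4 + (1 - 3)) + 8*1 - (-4 + (1 - 3))) = 0*(-144 - 1 + 12 + 6*(-4 - 2) + 8 - (-4 - 2)) = 0*(-144 - 1 + 12 + 6*(-6) + 8 - 1*(-6)) = 0*(-144 - 1 + 12 - 36 + 8 + 6) = 0*(-155) = 0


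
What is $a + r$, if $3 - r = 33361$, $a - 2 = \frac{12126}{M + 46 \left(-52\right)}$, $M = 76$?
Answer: $- \frac{12877437}{386} \approx -33361.0$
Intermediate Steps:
$a = - \frac{1249}{386}$ ($a = 2 + \frac{12126}{76 + 46 \left(-52\right)} = 2 + \frac{12126}{76 - 2392} = 2 + \frac{12126}{-2316} = 2 + 12126 \left(- \frac{1}{2316}\right) = 2 - \frac{2021}{386} = - \frac{1249}{386} \approx -3.2358$)
$r = -33358$ ($r = 3 - 33361 = -33358$)
$a + r = - \frac{1249}{386} - 33358 = - \frac{12877437}{386}$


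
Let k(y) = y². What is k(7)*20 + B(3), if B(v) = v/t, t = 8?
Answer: 7843/8 ≈ 980.38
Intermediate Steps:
B(v) = v/8
k(7)*20 + B(3) = 7²*20 + (⅛)*3 = 49*20 + 3/8 = 980 + 3/8 = 7843/8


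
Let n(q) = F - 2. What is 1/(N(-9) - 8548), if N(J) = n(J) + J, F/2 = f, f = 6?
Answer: -1/8547 ≈ -0.00011700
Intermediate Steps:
F = 12 (F = 2*6 = 12)
n(q) = 10 (n(q) = 12 - 2 = 10)
N(J) = 10 + J
1/(N(-9) - 8548) = 1/((10 - 9) - 8548) = 1/(1 - 8548) = 1/(-8547) = -1/8547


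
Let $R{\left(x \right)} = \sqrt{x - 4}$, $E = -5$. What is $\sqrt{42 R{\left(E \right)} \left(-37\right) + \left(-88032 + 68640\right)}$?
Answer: $\sqrt{-19392 - 4662 i} \approx 16.621 - 140.24 i$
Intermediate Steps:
$R{\left(x \right)} = \sqrt{-4 + x}$
$\sqrt{42 R{\left(E \right)} \left(-37\right) + \left(-88032 + 68640\right)} = \sqrt{42 \sqrt{-4 - 5} \left(-37\right) + \left(-88032 + 68640\right)} = \sqrt{42 \sqrt{-9} \left(-37\right) - 19392} = \sqrt{42 \cdot 3 i \left(-37\right) - 19392} = \sqrt{126 i \left(-37\right) - 19392} = \sqrt{- 4662 i - 19392} = \sqrt{-19392 - 4662 i}$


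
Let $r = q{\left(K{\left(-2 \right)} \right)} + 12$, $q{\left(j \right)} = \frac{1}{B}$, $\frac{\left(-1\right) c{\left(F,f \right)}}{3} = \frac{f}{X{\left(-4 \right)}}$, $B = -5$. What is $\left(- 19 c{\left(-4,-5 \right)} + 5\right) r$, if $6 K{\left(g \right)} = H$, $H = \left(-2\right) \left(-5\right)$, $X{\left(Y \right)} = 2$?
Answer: $- \frac{3245}{2} \approx -1622.5$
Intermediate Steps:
$H = 10$
$K{\left(g \right)} = \frac{5}{3}$ ($K{\left(g \right)} = \frac{1}{6} \cdot 10 = \frac{5}{3}$)
$c{\left(F,f \right)} = - \frac{3 f}{2}$ ($c{\left(F,f \right)} = - 3 \frac{f}{2} = - \frac{3 f}{2}$)
$q{\left(j \right)} = - \frac{1}{5}$ ($q{\left(j \right)} = \frac{1}{-5} = - \frac{1}{5}$)
$r = \frac{59}{5}$ ($r = - \frac{1}{5} + 12 = \frac{59}{5} \approx 11.8$)
$\left(- 19 c{\left(-4,-5 \right)} + 5\right) r = \left(- 19 \left(\left(- \frac{3}{2}\right) \left(-5\right)\right) + 5\right) \frac{59}{5} = \left(\left(-19\right) \frac{15}{2} + 5\right) \frac{59}{5} = \left(- \frac{285}{2} + 5\right) \frac{59}{5} = \left(- \frac{275}{2}\right) \frac{59}{5} = - \frac{3245}{2}$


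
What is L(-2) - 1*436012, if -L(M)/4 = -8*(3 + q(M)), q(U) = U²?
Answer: -435788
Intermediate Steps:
L(M) = 96 + 32*M² (L(M) = -(-32)*(3 + M²) = -4*(-24 - 8*M²) = 96 + 32*M²)
L(-2) - 1*436012 = (96 + 32*(-2)²) - 1*436012 = (96 + 32*4) - 436012 = (96 + 128) - 436012 = 224 - 436012 = -435788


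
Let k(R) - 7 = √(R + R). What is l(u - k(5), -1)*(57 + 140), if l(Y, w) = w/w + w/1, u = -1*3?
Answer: 0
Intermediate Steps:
k(R) = 7 + √2*√R (k(R) = 7 + √(R + R) = 7 + √(2*R) = 7 + √2*√R)
u = -3
l(Y, w) = 1 + w (l(Y, w) = 1 + w*1 = 1 + w)
l(u - k(5), -1)*(57 + 140) = (1 - 1)*(57 + 140) = 0*197 = 0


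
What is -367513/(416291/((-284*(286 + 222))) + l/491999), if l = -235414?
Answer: 26086690061876464/238778404317 ≈ 1.0925e+5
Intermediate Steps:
-367513/(416291/((-284*(286 + 222))) + l/491999) = -367513/(416291/((-284*(286 + 222))) - 235414/491999) = -367513/(416291/((-284*508)) - 235414*1/491999) = -367513/(416291/(-144272) - 235414/491999) = -367513/(416291*(-1/144272) - 235414/491999) = -367513/(-416291/144272 - 235414/491999) = -367513/(-238778404317/70981679728) = -367513*(-70981679728/238778404317) = 26086690061876464/238778404317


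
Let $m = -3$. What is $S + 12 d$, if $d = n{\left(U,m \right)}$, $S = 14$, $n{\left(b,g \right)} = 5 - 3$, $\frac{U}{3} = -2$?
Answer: $38$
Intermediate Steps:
$U = -6$ ($U = 3 \left(-2\right) = -6$)
$n{\left(b,g \right)} = 2$ ($n{\left(b,g \right)} = 5 - 3 = 2$)
$d = 2$
$S + 12 d = 14 + 12 \cdot 2 = 14 + 24 = 38$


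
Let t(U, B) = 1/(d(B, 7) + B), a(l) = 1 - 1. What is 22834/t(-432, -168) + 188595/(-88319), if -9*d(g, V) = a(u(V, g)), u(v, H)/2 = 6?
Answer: -30800160393/8029 ≈ -3.8361e+6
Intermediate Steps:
u(v, H) = 12 (u(v, H) = 2*6 = 12)
a(l) = 0
d(g, V) = 0 (d(g, V) = -⅑*0 = 0)
t(U, B) = 1/B (t(U, B) = 1/(0 + B) = 1/B)
22834/t(-432, -168) + 188595/(-88319) = 22834/(1/(-168)) + 188595/(-88319) = 22834/(-1/168) + 188595*(-1/88319) = 22834*(-168) - 17145/8029 = -3836112 - 17145/8029 = -30800160393/8029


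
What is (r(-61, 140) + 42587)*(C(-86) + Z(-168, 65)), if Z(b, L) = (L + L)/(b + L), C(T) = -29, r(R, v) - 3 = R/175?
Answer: -23231590113/18025 ≈ -1.2889e+6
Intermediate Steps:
r(R, v) = 3 + R/175
Z(b, L) = 2*L/(L + b) (Z(b, L) = (2*L)/(L + b) = 2*L/(L + b))
(r(-61, 140) + 42587)*(C(-86) + Z(-168, 65)) = ((3 + (1/175)*(-61)) + 42587)*(-29 + 2*65/(65 - 168)) = ((3 - 61/175) + 42587)*(-29 + 2*65/(-103)) = (464/175 + 42587)*(-29 + 2*65*(-1/103)) = 7453189*(-29 - 130/103)/175 = (7453189/175)*(-3117/103) = -23231590113/18025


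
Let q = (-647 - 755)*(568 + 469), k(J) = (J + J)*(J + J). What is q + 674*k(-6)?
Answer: -1356818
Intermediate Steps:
k(J) = 4*J**2 (k(J) = (2*J)*(2*J) = 4*J**2)
q = -1453874 (q = -1402*1037 = -1453874)
q + 674*k(-6) = -1453874 + 674*(4*(-6)**2) = -1453874 + 674*(4*36) = -1453874 + 674*144 = -1453874 + 97056 = -1356818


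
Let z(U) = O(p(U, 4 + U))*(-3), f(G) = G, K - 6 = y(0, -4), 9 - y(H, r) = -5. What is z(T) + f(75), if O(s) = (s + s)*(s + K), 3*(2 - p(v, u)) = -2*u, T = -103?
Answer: -16821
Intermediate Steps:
y(H, r) = 14 (y(H, r) = 9 - 1*(-5) = 9 + 5 = 14)
K = 20 (K = 6 + 14 = 20)
p(v, u) = 2 + 2*u/3 (p(v, u) = 2 - (-2)*u/3 = 2 + 2*u/3)
O(s) = 2*s*(20 + s) (O(s) = (s + s)*(s + 20) = (2*s)*(20 + s) = 2*s*(20 + s))
z(U) = -6*(14/3 + 2*U/3)*(74/3 + 2*U/3) (z(U) = (2*(2 + 2*(4 + U)/3)*(20 + (2 + 2*(4 + U)/3)))*(-3) = (2*(2 + (8/3 + 2*U/3))*(20 + (2 + (8/3 + 2*U/3))))*(-3) = (2*(14/3 + 2*U/3)*(20 + (14/3 + 2*U/3)))*(-3) = (2*(14/3 + 2*U/3)*(74/3 + 2*U/3))*(-3) = -6*(14/3 + 2*U/3)*(74/3 + 2*U/3))
z(T) + f(75) = -8*(7 - 103)*(37 - 103)/3 + 75 = -8/3*(-96)*(-66) + 75 = -16896 + 75 = -16821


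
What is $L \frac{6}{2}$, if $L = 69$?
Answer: $207$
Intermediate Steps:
$L \frac{6}{2} = 69 \cdot \frac{6}{2} = 69 \cdot 6 \cdot \frac{1}{2} = 69 \cdot 3 = 207$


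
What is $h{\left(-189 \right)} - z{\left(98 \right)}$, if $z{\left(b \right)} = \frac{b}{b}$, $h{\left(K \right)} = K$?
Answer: $-190$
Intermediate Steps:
$z{\left(b \right)} = 1$
$h{\left(-189 \right)} - z{\left(98 \right)} = -189 - 1 = -190$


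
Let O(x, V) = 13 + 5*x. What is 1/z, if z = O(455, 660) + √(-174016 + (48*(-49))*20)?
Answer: 13/31000 - I*√3454/682000 ≈ 0.00041935 - 8.6174e-5*I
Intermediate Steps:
z = 2288 + 8*I*√3454 (z = (13 + 5*455) + √(-174016 + (48*(-49))*20) = (13 + 2275) + √(-174016 - 2352*20) = 2288 + √(-174016 - 47040) = 2288 + √(-221056) = 2288 + 8*I*√3454 ≈ 2288.0 + 470.17*I)
1/z = 1/(2288 + 8*I*√3454)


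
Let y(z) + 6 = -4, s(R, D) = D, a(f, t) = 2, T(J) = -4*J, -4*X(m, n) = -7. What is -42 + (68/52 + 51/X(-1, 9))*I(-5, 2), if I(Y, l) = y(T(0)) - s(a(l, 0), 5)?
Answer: -45387/91 ≈ -498.76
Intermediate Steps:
X(m, n) = 7/4 (X(m, n) = -¼*(-7) = 7/4)
y(z) = -10 (y(z) = -6 - 4 = -10)
I(Y, l) = -15 (I(Y, l) = -10 - 1*5 = -10 - 5 = -15)
-42 + (68/52 + 51/X(-1, 9))*I(-5, 2) = -42 + (68/52 + 51/(7/4))*(-15) = -42 + (68*(1/52) + 51*(4/7))*(-15) = -42 + (17/13 + 204/7)*(-15) = -42 + (2771/91)*(-15) = -42 - 41565/91 = -45387/91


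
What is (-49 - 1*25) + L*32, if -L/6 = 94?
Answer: -18122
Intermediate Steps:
L = -564 (L = -6*94 = -564)
(-49 - 1*25) + L*32 = (-49 - 1*25) - 564*32 = (-49 - 25) - 18048 = -74 - 18048 = -18122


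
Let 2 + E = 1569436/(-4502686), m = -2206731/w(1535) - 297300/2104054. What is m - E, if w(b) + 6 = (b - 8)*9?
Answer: -1718256489761722915/10845240716333119 ≈ -158.43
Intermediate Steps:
w(b) = -78 + 9*b (w(b) = -6 + (b - 8)*9 = -6 + (-8 + b)*9 = -6 + (-72 + 9*b) = -78 + 9*b)
m = -774527532929/4817231633 (m = -2206731/(-78 + 9*1535) - 297300/2104054 = -2206731/(-78 + 13815) - 297300*1/2104054 = -2206731/13737 - 148650/1052027 = -2206731*1/13737 - 148650/1052027 = -735577/4579 - 148650/1052027 = -774527532929/4817231633 ≈ -160.78)
E = -5287404/2251343 (E = -2 + 1569436/(-4502686) = -2 + 1569436*(-1/4502686) = -2 - 784718/2251343 = -5287404/2251343 ≈ -2.3486)
m - E = -774527532929/4817231633 - 1*(-5287404/2251343) = -774527532929/4817231633 + 5287404/2251343 = -1718256489761722915/10845240716333119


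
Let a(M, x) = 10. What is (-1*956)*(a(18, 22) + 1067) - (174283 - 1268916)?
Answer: 65021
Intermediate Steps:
(-1*956)*(a(18, 22) + 1067) - (174283 - 1268916) = (-1*956)*(10 + 1067) - (174283 - 1268916) = -956*1077 - 1*(-1094633) = -1029612 + 1094633 = 65021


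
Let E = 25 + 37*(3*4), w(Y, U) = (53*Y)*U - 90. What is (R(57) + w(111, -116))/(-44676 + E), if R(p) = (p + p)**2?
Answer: 669522/44207 ≈ 15.145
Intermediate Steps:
w(Y, U) = -90 + 53*U*Y (w(Y, U) = 53*U*Y - 90 = -90 + 53*U*Y)
E = 469 (E = 25 + 37*12 = 25 + 444 = 469)
R(p) = 4*p**2 (R(p) = (2*p)**2 = 4*p**2)
(R(57) + w(111, -116))/(-44676 + E) = (4*57**2 + (-90 + 53*(-116)*111))/(-44676 + 469) = (4*3249 + (-90 - 682428))/(-44207) = (12996 - 682518)*(-1/44207) = -669522*(-1/44207) = 669522/44207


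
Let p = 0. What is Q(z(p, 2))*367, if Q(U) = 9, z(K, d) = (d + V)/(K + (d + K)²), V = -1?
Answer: 3303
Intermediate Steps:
z(K, d) = (-1 + d)/(K + (K + d)²) (z(K, d) = (d - 1)/(K + (d + K)²) = (-1 + d)/(K + (K + d)²))
Q(z(p, 2))*367 = 9*367 = 3303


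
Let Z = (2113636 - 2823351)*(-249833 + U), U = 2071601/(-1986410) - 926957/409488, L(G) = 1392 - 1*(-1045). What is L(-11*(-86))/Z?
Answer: 198228274854096/14422800869472233557007 ≈ 1.3744e-8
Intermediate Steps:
L(G) = 2437 (L(G) = 1392 + 1045 = 2437)
U = -1344806202329/406705529040 (U = 2071601*(-1/1986410) - 926957*1/409488 = -2071601/1986410 - 926957/409488 = -1344806202329/406705529040 ≈ -3.3066)
Z = 14422800869472233557007/81341105808 (Z = (2113636 - 2823351)*(-249833 - 1344806202329/406705529040) = -709715*(-101609807242852649/406705529040) = 14422800869472233557007/81341105808 ≈ 1.7731e+11)
L(-11*(-86))/Z = 2437/(14422800869472233557007/81341105808) = 2437*(81341105808/14422800869472233557007) = 198228274854096/14422800869472233557007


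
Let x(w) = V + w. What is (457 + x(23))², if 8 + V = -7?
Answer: 216225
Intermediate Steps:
V = -15 (V = -8 - 7 = -15)
x(w) = -15 + w
(457 + x(23))² = (457 + (-15 + 23))² = (457 + 8)² = 465² = 216225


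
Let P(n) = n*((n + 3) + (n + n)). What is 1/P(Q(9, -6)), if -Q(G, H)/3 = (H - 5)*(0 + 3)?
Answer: 1/29700 ≈ 3.3670e-5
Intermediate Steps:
Q(G, H) = 45 - 9*H (Q(G, H) = -3*(H - 5)*(0 + 3) = -3*(-5 + H)*3 = -3*(-15 + 3*H) = 45 - 9*H)
P(n) = n*(3 + 3*n) (P(n) = n*((3 + n) + 2*n) = n*(3 + 3*n))
1/P(Q(9, -6)) = 1/(3*(45 - 9*(-6))*(1 + (45 - 9*(-6)))) = 1/(3*(45 + 54)*(1 + (45 + 54))) = 1/(3*99*(1 + 99)) = 1/(3*99*100) = 1/29700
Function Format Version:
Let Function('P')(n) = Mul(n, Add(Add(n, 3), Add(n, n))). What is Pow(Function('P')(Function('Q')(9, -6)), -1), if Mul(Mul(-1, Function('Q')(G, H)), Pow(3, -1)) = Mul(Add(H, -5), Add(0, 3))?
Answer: Rational(1, 29700) ≈ 3.3670e-5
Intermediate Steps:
Function('Q')(G, H) = Add(45, Mul(-9, H)) (Function('Q')(G, H) = Mul(-3, Mul(Add(H, -5), Add(0, 3))) = Mul(-3, Mul(Add(-5, H), 3)) = Mul(-3, Add(-15, Mul(3, H))) = Add(45, Mul(-9, H)))
Function('P')(n) = Mul(n, Add(3, Mul(3, n))) (Function('P')(n) = Mul(n, Add(Add(3, n), Mul(2, n))) = Mul(n, Add(3, Mul(3, n))))
Pow(Function('P')(Function('Q')(9, -6)), -1) = Pow(Mul(3, Add(45, Mul(-9, -6)), Add(1, Add(45, Mul(-9, -6)))), -1) = Pow(Mul(3, Add(45, 54), Add(1, Add(45, 54))), -1) = Pow(Mul(3, 99, Add(1, 99)), -1) = Pow(Mul(3, 99, 100), -1) = Pow(29700, -1) = Rational(1, 29700)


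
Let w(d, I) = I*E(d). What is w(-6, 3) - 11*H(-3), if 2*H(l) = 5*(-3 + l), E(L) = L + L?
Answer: 129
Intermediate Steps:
E(L) = 2*L
w(d, I) = 2*I*d (w(d, I) = I*(2*d) = 2*I*d)
H(l) = -15/2 + 5*l/2 (H(l) = (5*(-3 + l))/2 = (-15 + 5*l)/2 = -15/2 + 5*l/2)
w(-6, 3) - 11*H(-3) = 2*3*(-6) - 11*(-15/2 + (5/2)*(-3)) = -36 - 11*(-15/2 - 15/2) = -36 - 11*(-15) = -36 + 165 = 129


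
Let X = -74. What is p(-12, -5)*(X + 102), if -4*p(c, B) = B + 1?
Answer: 28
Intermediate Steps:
p(c, B) = -¼ - B/4 (p(c, B) = -(B + 1)/4 = -(1 + B)/4 = -¼ - B/4)
p(-12, -5)*(X + 102) = (-¼ - ¼*(-5))*(-74 + 102) = (-¼ + 5/4)*28 = 1*28 = 28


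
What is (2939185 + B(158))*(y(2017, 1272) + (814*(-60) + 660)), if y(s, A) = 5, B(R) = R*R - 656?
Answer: -142766275275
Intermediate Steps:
B(R) = -656 + R² (B(R) = R² - 656 = -656 + R²)
(2939185 + B(158))*(y(2017, 1272) + (814*(-60) + 660)) = (2939185 + (-656 + 158²))*(5 + (814*(-60) + 660)) = (2939185 + (-656 + 24964))*(5 + (-48840 + 660)) = (2939185 + 24308)*(5 - 48180) = 2963493*(-48175) = -142766275275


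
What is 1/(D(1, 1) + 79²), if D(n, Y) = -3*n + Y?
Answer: 1/6239 ≈ 0.00016028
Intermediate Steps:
D(n, Y) = Y - 3*n
1/(D(1, 1) + 79²) = 1/((1 - 3*1) + 79²) = 1/((1 - 3) + 6241) = 1/(-2 + 6241) = 1/6239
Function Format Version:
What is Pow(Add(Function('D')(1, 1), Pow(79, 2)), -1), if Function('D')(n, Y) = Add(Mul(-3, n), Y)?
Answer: Rational(1, 6239) ≈ 0.00016028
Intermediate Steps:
Function('D')(n, Y) = Add(Y, Mul(-3, n))
Pow(Add(Function('D')(1, 1), Pow(79, 2)), -1) = Pow(Add(Add(1, Mul(-3, 1)), Pow(79, 2)), -1) = Pow(Add(Add(1, -3), 6241), -1) = Pow(Add(-2, 6241), -1) = Pow(6239, -1) = Rational(1, 6239)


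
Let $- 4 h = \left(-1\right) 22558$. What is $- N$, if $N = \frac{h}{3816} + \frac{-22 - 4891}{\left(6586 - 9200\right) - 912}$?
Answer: $- \frac{38632885}{13455216} \approx -2.8712$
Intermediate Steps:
$h = \frac{11279}{2}$ ($h = - \frac{\left(-1\right) 22558}{4} = \left(- \frac{1}{4}\right) \left(-22558\right) = \frac{11279}{2} \approx 5639.5$)
$N = \frac{38632885}{13455216}$ ($N = \frac{11279}{2 \cdot 3816} + \frac{-22 - 4891}{\left(6586 - 9200\right) - 912} = \frac{11279}{2} \cdot \frac{1}{3816} + \frac{-22 - 4891}{-2614 - 912} = \frac{11279}{7632} - \frac{4913}{-3526} = \frac{11279}{7632} - - \frac{4913}{3526} = \frac{11279}{7632} + \frac{4913}{3526} = \frac{38632885}{13455216} \approx 2.8712$)
$- N = \left(-1\right) \frac{38632885}{13455216} = - \frac{38632885}{13455216}$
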